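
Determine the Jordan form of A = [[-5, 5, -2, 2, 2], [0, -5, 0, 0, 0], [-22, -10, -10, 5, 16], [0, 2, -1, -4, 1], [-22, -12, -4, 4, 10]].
The characteristic polynomial is det(xI - A) = (x - 6)(x + 5)^4, so the eigenvalues are -5 (algebraic multiplicity 4), 6 (algebraic multiplicity 1).

For λ = -5: rank(A + 5I) = 3, rank((A + 5I)^2) = 1. The eigenspace has dimension 5 - 3 = 2, so there are 2 Jordan blocks; the rank sequence gives block sizes [2, 2].

For λ = 6: algebraic multiplicity 1 gives one 1×1 block.

Assembling the blocks gives the Jordan form J above.

J = [[-5, 1, 0, 0, 0], [0, -5, 0, 0, 0], [0, 0, -5, 1, 0], [0, 0, 0, -5, 0], [0, 0, 0, 0, 6]]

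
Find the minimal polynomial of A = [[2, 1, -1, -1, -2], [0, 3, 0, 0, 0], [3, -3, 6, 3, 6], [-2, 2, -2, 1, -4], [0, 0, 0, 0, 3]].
The characteristic polynomial factors as (x - 3)^5. The minimal polynomial is ∏(x - λ)^{k_λ} where k_λ is the size of the largest Jordan block at λ.

For λ = 3: rank(A - 3I) = 1, and the largest Jordan block has size 2 (the smallest k with rank((A - 3I)^k) = rank((A - 3I)^(k+1))).

So m_A(x) = (x - 3)^2.

m_A(x) = (x - 3)^2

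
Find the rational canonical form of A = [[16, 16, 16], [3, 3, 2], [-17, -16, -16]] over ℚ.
The invariant factors of A (the non-unit diagonal entries of the Smith normal form of xI - A over ℚ[x]) are (x - 4)(x^2 + x + 4), each dividing the next. The characteristic polynomial is their product, (x - 4)(x^2 + x + 4).

The rational canonical form is the block-diagonal matrix of companion matrices C(f_i):
R = [[0, 0, 16], [1, 0, 0], [0, 1, 3]].

Note the characteristic polynomial does not split into linear factors over ℚ, so A has no Jordan form over ℚ; the rational canonical form exists over any field.

R = [[0, 0, 16], [1, 0, 0], [0, 1, 3]]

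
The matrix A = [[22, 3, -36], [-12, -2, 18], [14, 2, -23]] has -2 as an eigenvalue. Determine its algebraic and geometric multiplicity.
The characteristic polynomial is (x - 1)(x + 2)^2, so the factor x + 2 appears with exponent 2: the algebraic multiplicity is 2.

rank(A + 2I) = 2, so the eigenspace has dimension 3 - 2 = 1: the geometric multiplicity is 1.

Since 1 < 2, A is not diagonalizable.

algebraic multiplicity 2, geometric multiplicity 1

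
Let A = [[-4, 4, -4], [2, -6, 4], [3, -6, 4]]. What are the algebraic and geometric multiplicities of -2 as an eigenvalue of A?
The characteristic polynomial is (x + 2)^3, so the factor x + 2 appears with exponent 3: the algebraic multiplicity is 3.

rank(A + 2I) = 1, so the eigenspace has dimension 3 - 1 = 2: the geometric multiplicity is 2.

Since 2 < 3, A is not diagonalizable.

algebraic multiplicity 3, geometric multiplicity 2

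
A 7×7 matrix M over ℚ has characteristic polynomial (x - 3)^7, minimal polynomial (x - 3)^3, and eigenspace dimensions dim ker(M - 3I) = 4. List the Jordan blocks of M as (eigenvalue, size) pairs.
λ = 3: algebraic multiplicity 7 (exponent in χ_M), largest block size 3 (exponent in m_M), 4 blocks (geometric multiplicity). These force block sizes [3, 2, 1, 1].

Jordan blocks: (3, 3), (3, 2), (3, 1), (3, 1)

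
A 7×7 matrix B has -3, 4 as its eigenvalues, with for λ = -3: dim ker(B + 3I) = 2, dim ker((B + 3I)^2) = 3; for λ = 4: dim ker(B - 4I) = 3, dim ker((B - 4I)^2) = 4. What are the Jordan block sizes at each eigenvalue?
λ = -3: successive nullity increments [2, 1] count blocks of size ≥ k; block sizes are [2, 1].
λ = 4: successive nullity increments [3, 1] count blocks of size ≥ k; block sizes are [2, 1, 1].

Jordan blocks: (-3, 2), (-3, 1), (4, 2), (4, 1), (4, 1)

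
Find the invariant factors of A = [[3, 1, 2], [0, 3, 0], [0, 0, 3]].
x - 3, (x - 3)^2

The Jordan structure of A has elementary divisors (x - 3)^2, (x - 3). Arranging the block sizes at each eigenvalue in decreasing order and taking row products gives the invariant factors.

Invariant factors (smallest first, each dividing the next): x - 3, (x - 3)^2.

Check: the last factor (x - 3)^2 is the minimal polynomial, and the product (x - 3)^3 is the characteristic polynomial.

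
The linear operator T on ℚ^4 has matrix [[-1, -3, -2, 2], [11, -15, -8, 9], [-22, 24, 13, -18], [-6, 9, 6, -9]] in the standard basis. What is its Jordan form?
The characteristic polynomial is det(xI - A) = (x + 3)^4, so the eigenvalues are -3 (algebraic multiplicity 4).

For λ = -3: rank(A + 3I) = 2, rank((A + 3I)^2) = 1, rank((A + 3I)^3) = 0. The eigenspace has dimension 4 - 2 = 2, so there are 2 Jordan blocks; the rank sequence gives block sizes [3, 1].

Assembling the blocks gives the Jordan form J above.

J = [[-3, 1, 0, 0], [0, -3, 1, 0], [0, 0, -3, 0], [0, 0, 0, -3]]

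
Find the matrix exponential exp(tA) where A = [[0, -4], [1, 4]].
A has Jordan form J = [[2, 1], [0, 2]] with A = PJP^{-1}, so e^{tA} = P e^{tJ} P^{-1}.

For a Jordan block J_k(λ), e^{tJ_k(λ)} = e^{λt} · (I + tN + t^2 N^2/2! + ... + t^{k-1} N^{k-1}/(k-1)!) where N is the nilpotent superdiagonal part.

Assembling the blocks and conjugating back gives the entries of e^{tA} as shown above.

e^{tA} = [[(1 - 2*t)*e^{2*t}, -4*t*e^{2*t}], [t*e^{2*t}, (2*t + 1)*e^{2*t}]]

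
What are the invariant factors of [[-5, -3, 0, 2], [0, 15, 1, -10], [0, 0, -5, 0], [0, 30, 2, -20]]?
x(x + 5)^3

The Jordan structure of A has elementary divisors (x + 5)^3, x. Arranging the block sizes at each eigenvalue in decreasing order and taking row products gives the invariant factors.

Invariant factors (smallest first, each dividing the next): x(x + 5)^3.

Check: the last factor x(x + 5)^3 is the minimal polynomial, and the product x(x + 5)^3 is the characteristic polynomial.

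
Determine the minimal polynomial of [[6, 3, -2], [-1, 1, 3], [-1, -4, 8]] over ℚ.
The characteristic polynomial factors as (x - 5)^3. The minimal polynomial is ∏(x - λ)^{k_λ} where k_λ is the size of the largest Jordan block at λ.

For λ = 5: rank(A - 5I) = 2, and the largest Jordan block has size 3 (the smallest k with rank((A - 5I)^k) = rank((A - 5I)^(k+1))).

So m_A(x) = (x - 5)^3.

m_A(x) = (x - 5)^3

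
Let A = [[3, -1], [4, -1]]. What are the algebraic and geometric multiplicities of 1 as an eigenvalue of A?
algebraic multiplicity 2, geometric multiplicity 1

The characteristic polynomial is (x - 1)^2, so the factor x - 1 appears with exponent 2: the algebraic multiplicity is 2.

rank(A - I) = 1, so the eigenspace has dimension 2 - 1 = 1: the geometric multiplicity is 1.

Since 1 < 2, A is not diagonalizable.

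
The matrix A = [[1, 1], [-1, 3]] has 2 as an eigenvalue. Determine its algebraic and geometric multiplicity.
algebraic multiplicity 2, geometric multiplicity 1

The characteristic polynomial is (x - 2)^2, so the factor x - 2 appears with exponent 2: the algebraic multiplicity is 2.

rank(A - 2I) = 1, so the eigenspace has dimension 2 - 1 = 1: the geometric multiplicity is 1.

Since 1 < 2, A is not diagonalizable.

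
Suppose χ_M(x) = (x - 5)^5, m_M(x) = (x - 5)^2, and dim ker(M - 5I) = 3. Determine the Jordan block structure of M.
Jordan blocks: (5, 2), (5, 2), (5, 1)

λ = 5: algebraic multiplicity 5 (exponent in χ_M), largest block size 2 (exponent in m_M), 3 blocks (geometric multiplicity). These force block sizes [2, 2, 1].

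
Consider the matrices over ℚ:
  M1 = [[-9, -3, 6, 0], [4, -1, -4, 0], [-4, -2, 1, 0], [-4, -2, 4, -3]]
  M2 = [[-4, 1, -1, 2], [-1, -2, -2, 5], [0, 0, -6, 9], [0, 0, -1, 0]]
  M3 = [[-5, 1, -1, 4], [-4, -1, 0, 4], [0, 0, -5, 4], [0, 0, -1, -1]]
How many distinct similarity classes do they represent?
2 classes: {M1}, {M2, M3}

Characteristic polynomials: χ_{M1} = (x + 3)^4, χ_{M2} = (x + 3)^4, χ_{M3} = (x + 3)^4.

{M1}: invariant factors x + 3, x + 3, (x + 3)^2.

{M2, M3}: invariant factors (x + 3)^2, (x + 3)^2.

Matrices are similar if and only if their invariant-factor lists agree; the partition into similarity classes is {M1}, {M2, M3}.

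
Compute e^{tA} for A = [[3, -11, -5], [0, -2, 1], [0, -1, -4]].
e^{tA} = [[e^{3*t}, (t - 2*e^{6*t} + 2)*e^{-3*t}, (t - e^{6*t} + 1)*e^{-3*t}], [0, (t + 1)*e^{-3*t}, t*e^{-3*t}], [0, -t*e^{-3*t}, (1 - t)*e^{-3*t}]]

A has Jordan form J = [[-3, 1, 0], [0, -3, 0], [0, 0, 3]] with A = PJP^{-1}, so e^{tA} = P e^{tJ} P^{-1}.

For a Jordan block J_k(λ), e^{tJ_k(λ)} = e^{λt} · (I + tN + t^2 N^2/2! + ... + t^{k-1} N^{k-1}/(k-1)!) where N is the nilpotent superdiagonal part.

Assembling the blocks and conjugating back gives the entries of e^{tA} as shown above.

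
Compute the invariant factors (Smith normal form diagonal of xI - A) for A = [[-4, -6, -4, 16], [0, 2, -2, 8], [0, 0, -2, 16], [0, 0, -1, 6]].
x - 2, (x - 2)^2(x + 4)

The Jordan structure of A has elementary divisors (x + 4), (x - 2)^2, (x - 2). Arranging the block sizes at each eigenvalue in decreasing order and taking row products gives the invariant factors.

Invariant factors (smallest first, each dividing the next): x - 2, (x - 2)^2(x + 4).

Check: the last factor (x - 2)^2(x + 4) is the minimal polynomial, and the product (x - 2)^3(x + 4) is the characteristic polynomial.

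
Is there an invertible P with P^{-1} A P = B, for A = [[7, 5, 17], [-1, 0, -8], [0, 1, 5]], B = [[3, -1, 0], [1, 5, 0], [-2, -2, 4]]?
Both have characteristic polynomial (x - 4)^3, but the minimal polynomial of A is (x - 4)^3 while the minimal polynomial of B is (x - 4)^2. The minimal polynomial is a similarity invariant, so A and B are not similar.

No.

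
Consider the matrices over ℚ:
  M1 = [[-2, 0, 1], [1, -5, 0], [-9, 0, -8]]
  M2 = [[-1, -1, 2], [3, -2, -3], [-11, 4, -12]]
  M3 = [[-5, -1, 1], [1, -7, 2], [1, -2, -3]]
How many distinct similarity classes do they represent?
Characteristic polynomials: χ_{M1} = (x + 5)^3, χ_{M2} = (x + 5)^3, χ_{M3} = (x + 5)^3.

{M1, M2, M3}: invariant factors (x + 5)^3.

Matrices are similar if and only if their invariant-factor lists agree; the partition into similarity classes is {M1, M2, M3}.

1 class: {M1, M2, M3}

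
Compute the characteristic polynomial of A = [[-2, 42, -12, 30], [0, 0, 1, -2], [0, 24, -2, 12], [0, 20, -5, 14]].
xI - A = [[x + 2, -42, 12, -30], [0, x, -1, 2], [0, -24, x + 2, -12], [0, -20, 5, x - 14]].

Expanding det(xI - A) along the first row:
det(xI - A) = + (x + 2)·det([[x, -1, 2], [-24, x + 2, -12], [-20, 5, x - 14]]) - (-42)·det([[0, -1, 2], [0, x + 2, -12], [0, 5, x - 14]]) + (12)·det([[0, x, 2], [0, -24, -12], [0, -20, x - 14]]) - (-30)·det([[0, x, -1], [0, -24, x + 2], [0, -20, 5]]).

Evaluating gives χ_A(x) = x^4 - 10x^3 + 24x^2 + 32x - 128 = (x - 4)^3(x + 2).

χ_A(x) = (x - 4)^3(x + 2)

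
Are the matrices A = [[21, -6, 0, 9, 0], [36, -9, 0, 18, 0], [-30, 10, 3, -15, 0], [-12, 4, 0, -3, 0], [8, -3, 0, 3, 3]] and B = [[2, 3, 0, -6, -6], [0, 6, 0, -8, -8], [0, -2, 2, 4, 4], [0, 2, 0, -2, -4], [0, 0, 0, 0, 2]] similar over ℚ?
No.

trace(A) = 15 but trace(B) = 10. The trace is a similarity invariant, so A and B are not similar.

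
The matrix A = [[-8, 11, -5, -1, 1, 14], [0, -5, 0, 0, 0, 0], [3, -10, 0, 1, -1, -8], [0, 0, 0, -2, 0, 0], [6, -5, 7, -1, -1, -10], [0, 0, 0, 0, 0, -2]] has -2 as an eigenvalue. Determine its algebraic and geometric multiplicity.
The characteristic polynomial is (x + 2)^4(x + 5)^2, so the factor x + 2 appears with exponent 4: the algebraic multiplicity is 4.

rank(A + 2I) = 3, so the eigenspace has dimension 6 - 3 = 3: the geometric multiplicity is 3.

Since 3 < 4, A is not diagonalizable.

algebraic multiplicity 4, geometric multiplicity 3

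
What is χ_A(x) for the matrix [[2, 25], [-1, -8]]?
xI - A = [[x - 2, -25], [1, x + 8]].

Expanding det(xI - A) along the first row:
det(xI - A) = + (x - 2)·det([[x + 8]]) - (-25)·det([[1]]).

Evaluating gives χ_A(x) = x^2 + 6x + 9 = (x + 3)^2.

χ_A(x) = (x + 3)^2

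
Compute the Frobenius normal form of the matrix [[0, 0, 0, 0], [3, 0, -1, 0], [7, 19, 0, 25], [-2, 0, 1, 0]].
The invariant factors of A (the non-unit diagonal entries of the Smith normal form of xI - A over ℚ[x]) are x^2(x^2 - 6), each dividing the next. The characteristic polynomial is their product, x^2(x^2 - 6).

The rational canonical form is the block-diagonal matrix of companion matrices C(f_i):
R = [[0, 0, 0, 0], [1, 0, 0, 0], [0, 1, 0, 6], [0, 0, 1, 0]].

Note the characteristic polynomial does not split into linear factors over ℚ, so A has no Jordan form over ℚ; the rational canonical form exists over any field.

R = [[0, 0, 0, 0], [1, 0, 0, 0], [0, 1, 0, 6], [0, 0, 1, 0]]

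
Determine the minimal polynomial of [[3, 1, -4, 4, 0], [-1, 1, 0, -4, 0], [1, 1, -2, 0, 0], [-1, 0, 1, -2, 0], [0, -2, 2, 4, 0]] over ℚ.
m_A(x) = x^2

The characteristic polynomial factors as x^5. The minimal polynomial is ∏(x - λ)^{k_λ} where k_λ is the size of the largest Jordan block at λ.

For λ = 0: rank(A) = 2, and the largest Jordan block has size 2 (the smallest k with rank(A^k) = rank(A^(k+1))).

So m_A(x) = x^2.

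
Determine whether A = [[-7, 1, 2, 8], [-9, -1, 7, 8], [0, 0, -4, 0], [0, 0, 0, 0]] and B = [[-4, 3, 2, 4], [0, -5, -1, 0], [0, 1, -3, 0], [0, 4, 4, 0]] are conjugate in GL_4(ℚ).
Yes.

Two matrices over a field are similar if and only if they have the same invariant factors.

Both A and B have characteristic polynomial x(x + 4)^3 and minimal polynomial x(x + 4)^3. Computing further, both have invariant factors x(x + 4)^3. Hence A and B are similar.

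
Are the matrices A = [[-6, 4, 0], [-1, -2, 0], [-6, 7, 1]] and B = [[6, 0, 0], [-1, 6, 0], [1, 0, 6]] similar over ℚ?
No.

trace(A) = -7 but trace(B) = 18. The trace is a similarity invariant, so A and B are not similar.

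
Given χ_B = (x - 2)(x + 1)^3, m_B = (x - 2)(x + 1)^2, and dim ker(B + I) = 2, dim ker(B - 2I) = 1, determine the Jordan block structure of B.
Jordan blocks: (-1, 2), (-1, 1), (2, 1)

λ = -1: algebraic multiplicity 3 (exponent in χ_B), largest block size 2 (exponent in m_B), 2 blocks (geometric multiplicity). These force block sizes [2, 1].
λ = 2: algebraic multiplicity 1 (exponent in χ_B), largest block size 1 (exponent in m_B), 1 block (geometric multiplicity). This forces block sizes [1].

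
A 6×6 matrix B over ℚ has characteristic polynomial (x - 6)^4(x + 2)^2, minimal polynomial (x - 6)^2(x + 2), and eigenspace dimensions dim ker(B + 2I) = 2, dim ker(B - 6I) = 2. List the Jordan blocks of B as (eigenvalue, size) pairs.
λ = -2: algebraic multiplicity 2 (exponent in χ_B), largest block size 1 (exponent in m_B), 2 blocks (geometric multiplicity). These force block sizes [1, 1].
λ = 6: algebraic multiplicity 4 (exponent in χ_B), largest block size 2 (exponent in m_B), 2 blocks (geometric multiplicity). These force block sizes [2, 2].

Jordan blocks: (-2, 1), (-2, 1), (6, 2), (6, 2)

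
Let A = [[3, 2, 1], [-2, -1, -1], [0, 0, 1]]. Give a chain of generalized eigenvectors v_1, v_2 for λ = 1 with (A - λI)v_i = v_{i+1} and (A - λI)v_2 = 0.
v_1 = [[0, 1, -1]]^T, v_2 = [[1, -1, 0]]^T

We seek v_1 ∈ ker((A - I)^2) \ ker(A - I), then set v_{i+1} = (A - I) v_i.

One such chain is v_1 = [[0, 1, -1]]^T, v_2 = [[1, -1, 0]]^T. Check: (A - I) v_2 = [[0, 0, 0]]^T = 0.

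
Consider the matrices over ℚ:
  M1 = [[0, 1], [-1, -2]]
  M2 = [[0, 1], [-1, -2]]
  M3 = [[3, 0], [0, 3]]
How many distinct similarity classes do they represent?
2 classes: {M1, M2}, {M3}

Characteristic polynomials: χ_{M1} = (x + 1)^2, χ_{M2} = (x + 1)^2, χ_{M3} = (x - 3)^2.

{M1, M2}: invariant factors (x + 1)^2.

{M3}: invariant factors x - 3, x - 3.

Matrices are similar if and only if their invariant-factor lists agree; the partition into similarity classes is {M1, M2}, {M3}.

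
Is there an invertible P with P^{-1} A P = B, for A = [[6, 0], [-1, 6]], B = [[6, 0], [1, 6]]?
Two matrices over a field are similar if and only if they have the same invariant factors.

Both A and B have characteristic polynomial (x - 6)^2 and minimal polynomial (x - 6)^2. Computing further, both have invariant factors (x - 6)^2. Hence A and B are similar.

Yes.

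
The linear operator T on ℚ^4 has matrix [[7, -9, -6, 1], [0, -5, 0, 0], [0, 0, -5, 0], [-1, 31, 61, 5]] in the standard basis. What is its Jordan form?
The characteristic polynomial is det(xI - A) = (x - 6)^2(x + 5)^2, so the eigenvalues are -5 (algebraic multiplicity 2), 6 (algebraic multiplicity 2).

For λ = -5: rank(A + 5I) = 2. The eigenspace has dimension 4 - 2 = 2, so there are 2 Jordan blocks; the rank sequence gives block sizes [1, 1].

For λ = 6: rank(A - 6I) = 3, rank((A - 6I)^2) = 2. The eigenspace has dimension 4 - 3 = 1, so there is 1 Jordan block; the rank sequence gives block sizes [2].

Assembling the blocks gives the Jordan form J above.

J = [[-5, 0, 0, 0], [0, -5, 0, 0], [0, 0, 6, 1], [0, 0, 0, 6]]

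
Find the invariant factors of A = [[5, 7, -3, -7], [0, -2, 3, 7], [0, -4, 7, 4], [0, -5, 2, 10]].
The Jordan structure of A has elementary divisors (x - 5)^3, (x - 5). Arranging the block sizes at each eigenvalue in decreasing order and taking row products gives the invariant factors.

Invariant factors (smallest first, each dividing the next): x - 5, (x - 5)^3.

Check: the last factor (x - 5)^3 is the minimal polynomial, and the product (x - 5)^4 is the characteristic polynomial.

x - 5, (x - 5)^3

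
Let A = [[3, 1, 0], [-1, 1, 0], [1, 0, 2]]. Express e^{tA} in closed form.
e^{tA} = [[(t + 1)*e^{2*t}, t*e^{2*t}, 0], [-t*e^{2*t}, (1 - t)*e^{2*t}, 0], [t*(t + 2)*e^{2*t}/2, t^2*e^{2*t}/2, e^{2*t}]]

A has Jordan form J = [[2, 1, 0], [0, 2, 1], [0, 0, 2]] with A = PJP^{-1}, so e^{tA} = P e^{tJ} P^{-1}.

For a Jordan block J_k(λ), e^{tJ_k(λ)} = e^{λt} · (I + tN + t^2 N^2/2! + ... + t^{k-1} N^{k-1}/(k-1)!) where N is the nilpotent superdiagonal part.

Assembling the blocks and conjugating back gives the entries of e^{tA} as shown above.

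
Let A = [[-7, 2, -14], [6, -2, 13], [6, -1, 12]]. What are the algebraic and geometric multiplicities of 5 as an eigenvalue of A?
algebraic multiplicity 1, geometric multiplicity 1

The characteristic polynomial is (x - 5)(x + 1)^2, so the factor x - 5 appears with exponent 1: the algebraic multiplicity is 1.

rank(A - 5I) = 2, so the eigenspace has dimension 3 - 2 = 1: the geometric multiplicity is 1.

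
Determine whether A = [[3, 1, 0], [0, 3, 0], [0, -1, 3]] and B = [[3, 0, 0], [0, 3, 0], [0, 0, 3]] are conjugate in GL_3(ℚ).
No.

Both have characteristic polynomial (x - 3)^3, but the minimal polynomial of A is (x - 3)^2 while the minimal polynomial of B is x - 3. The minimal polynomial is a similarity invariant, so A and B are not similar.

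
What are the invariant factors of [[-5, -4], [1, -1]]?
(x + 3)^2

The Jordan structure of A has elementary divisors (x + 3)^2. Arranging the block sizes at each eigenvalue in decreasing order and taking row products gives the invariant factors.

Invariant factors (smallest first, each dividing the next): (x + 3)^2.

Check: the last factor (x + 3)^2 is the minimal polynomial, and the product (x + 3)^2 is the characteristic polynomial.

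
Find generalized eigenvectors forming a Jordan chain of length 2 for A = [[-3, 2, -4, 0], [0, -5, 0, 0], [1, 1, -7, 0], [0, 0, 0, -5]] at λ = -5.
v_1 = [[-1, 0, -1, 0]]^T, v_2 = [[2, 0, 1, 0]]^T

We seek v_1 ∈ ker((A + 5I)^2) \ ker(A + 5I), then set v_{i+1} = (A + 5I) v_i.

One such chain is v_1 = [[-1, 0, -1, 0]]^T, v_2 = [[2, 0, 1, 0]]^T. Check: (A + 5I) v_2 = [[0, 0, 0, 0]]^T = 0.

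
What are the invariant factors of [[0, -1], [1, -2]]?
The Jordan structure of A has elementary divisors (x + 1)^2. Arranging the block sizes at each eigenvalue in decreasing order and taking row products gives the invariant factors.

Invariant factors (smallest first, each dividing the next): (x + 1)^2.

Check: the last factor (x + 1)^2 is the minimal polynomial, and the product (x + 1)^2 is the characteristic polynomial.

(x + 1)^2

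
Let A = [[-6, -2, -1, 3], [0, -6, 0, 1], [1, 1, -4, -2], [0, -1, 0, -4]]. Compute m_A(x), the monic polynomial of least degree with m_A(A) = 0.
m_A(x) = (x + 5)^2

The characteristic polynomial factors as (x + 5)^4. The minimal polynomial is ∏(x - λ)^{k_λ} where k_λ is the size of the largest Jordan block at λ.

For λ = -5: rank(A + 5I) = 2, and the largest Jordan block has size 2 (the smallest k with rank((A + 5I)^k) = rank((A + 5I)^(k+1))).

So m_A(x) = (x + 5)^2.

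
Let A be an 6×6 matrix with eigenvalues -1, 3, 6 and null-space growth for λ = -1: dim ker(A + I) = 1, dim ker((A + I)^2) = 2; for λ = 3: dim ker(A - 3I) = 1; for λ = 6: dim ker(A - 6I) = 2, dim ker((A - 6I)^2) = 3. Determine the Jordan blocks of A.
Jordan blocks: (-1, 2), (3, 1), (6, 2), (6, 1)

λ = -1: successive nullity increments [1, 1] count blocks of size ≥ k; block sizes are [2].
λ = 3: successive nullity increments [1] count blocks of size ≥ k; block sizes are [1].
λ = 6: successive nullity increments [2, 1] count blocks of size ≥ k; block sizes are [2, 1].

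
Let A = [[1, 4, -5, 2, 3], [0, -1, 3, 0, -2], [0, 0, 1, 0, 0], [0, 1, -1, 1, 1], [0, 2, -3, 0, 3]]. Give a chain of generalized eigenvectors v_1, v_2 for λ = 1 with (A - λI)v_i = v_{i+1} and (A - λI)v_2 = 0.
We seek v_1 ∈ ker((A - I)^2) \ ker(A - I), then set v_{i+1} = (A - I) v_i.

One such chain is v_1 = [[-6, 4, 0, -2, -3]]^T, v_2 = [[3, -2, 0, 1, 2]]^T. Check: (A - I) v_2 = [[0, 0, 0, 0, 0]]^T = 0.

v_1 = [[-6, 4, 0, -2, -3]]^T, v_2 = [[3, -2, 0, 1, 2]]^T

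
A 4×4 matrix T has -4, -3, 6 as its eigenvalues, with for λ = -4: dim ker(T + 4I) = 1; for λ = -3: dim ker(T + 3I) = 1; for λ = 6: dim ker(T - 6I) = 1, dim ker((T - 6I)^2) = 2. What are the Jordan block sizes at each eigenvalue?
λ = -4: successive nullity increments [1] count blocks of size ≥ k; block sizes are [1].
λ = -3: successive nullity increments [1] count blocks of size ≥ k; block sizes are [1].
λ = 6: successive nullity increments [1, 1] count blocks of size ≥ k; block sizes are [2].

Jordan blocks: (-4, 1), (-3, 1), (6, 2)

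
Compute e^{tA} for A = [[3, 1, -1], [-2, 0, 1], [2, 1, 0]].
e^{tA} = [[(2*t + 1)*e^{t}, t*e^{t}, -t*e^{t}], [-2*t*e^{t}, (1 - t)*e^{t}, t*e^{t}], [2*t*e^{t}, t*e^{t}, (1 - t)*e^{t}]]

A has Jordan form J = [[1, 1, 0], [0, 1, 0], [0, 0, 1]] with A = PJP^{-1}, so e^{tA} = P e^{tJ} P^{-1}.

For a Jordan block J_k(λ), e^{tJ_k(λ)} = e^{λt} · (I + tN + t^2 N^2/2! + ... + t^{k-1} N^{k-1}/(k-1)!) where N is the nilpotent superdiagonal part.

Assembling the blocks and conjugating back gives the entries of e^{tA} as shown above.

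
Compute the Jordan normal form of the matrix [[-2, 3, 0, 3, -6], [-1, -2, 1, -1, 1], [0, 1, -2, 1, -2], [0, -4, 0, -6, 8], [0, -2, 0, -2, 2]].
The characteristic polynomial is det(xI - A) = (x + 2)^5, so the eigenvalues are -2 (algebraic multiplicity 5).

For λ = -2: rank(A + 2I) = 2, rank((A + 2I)^2) = 1, rank((A + 2I)^3) = 0. The eigenspace has dimension 5 - 2 = 3, so there are 3 Jordan blocks; the rank sequence gives block sizes [3, 1, 1].

Assembling the blocks gives the Jordan form J above.

J = [[-2, 1, 0, 0, 0], [0, -2, 1, 0, 0], [0, 0, -2, 0, 0], [0, 0, 0, -2, 0], [0, 0, 0, 0, -2]]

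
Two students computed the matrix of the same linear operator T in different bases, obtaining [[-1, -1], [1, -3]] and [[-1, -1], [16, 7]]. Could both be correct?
No.

trace(A) = -4 but trace(B) = 6. The trace is a similarity invariant, so A and B are not similar.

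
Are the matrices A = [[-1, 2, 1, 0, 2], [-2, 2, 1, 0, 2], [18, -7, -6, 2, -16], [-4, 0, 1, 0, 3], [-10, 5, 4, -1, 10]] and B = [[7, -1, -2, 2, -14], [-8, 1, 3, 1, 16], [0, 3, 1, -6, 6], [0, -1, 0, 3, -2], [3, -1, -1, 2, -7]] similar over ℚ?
Two matrices over a field are similar if and only if they have the same invariant factors.

Both A and B have characteristic polynomial (x - 1)^5 and minimal polynomial (x - 1)^3. Computing further, both have invariant factors (x - 1)^2, (x - 1)^3. Hence A and B are similar.

Yes.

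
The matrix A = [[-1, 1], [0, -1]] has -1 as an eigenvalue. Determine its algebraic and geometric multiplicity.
algebraic multiplicity 2, geometric multiplicity 1

The characteristic polynomial is (x + 1)^2, so the factor x + 1 appears with exponent 2: the algebraic multiplicity is 2.

rank(A + I) = 1, so the eigenspace has dimension 2 - 1 = 1: the geometric multiplicity is 1.

Since 1 < 2, A is not diagonalizable.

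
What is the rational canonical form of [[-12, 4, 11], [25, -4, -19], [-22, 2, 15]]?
The invariant factors of A (the non-unit diagonal entries of the Smith normal form of xI - A over ℚ[x]) are (x + 3)(x^2 - 2x - 6), each dividing the next. The characteristic polynomial is their product, (x + 3)(x^2 - 2x - 6).

The rational canonical form is the block-diagonal matrix of companion matrices C(f_i):
R = [[0, 0, 18], [1, 0, 12], [0, 1, -1]].

Note the characteristic polynomial does not split into linear factors over ℚ, so A has no Jordan form over ℚ; the rational canonical form exists over any field.

R = [[0, 0, 18], [1, 0, 12], [0, 1, -1]]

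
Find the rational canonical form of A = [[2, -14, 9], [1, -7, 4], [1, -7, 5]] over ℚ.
The invariant factors of A (the non-unit diagonal entries of the Smith normal form of xI - A over ℚ[x]) are x(x^2 - 6), each dividing the next. The characteristic polynomial is their product, x(x^2 - 6).

The rational canonical form is the block-diagonal matrix of companion matrices C(f_i):
R = [[0, 0, 0], [1, 0, 6], [0, 1, 0]].

Note the characteristic polynomial does not split into linear factors over ℚ, so A has no Jordan form over ℚ; the rational canonical form exists over any field.

R = [[0, 0, 0], [1, 0, 6], [0, 1, 0]]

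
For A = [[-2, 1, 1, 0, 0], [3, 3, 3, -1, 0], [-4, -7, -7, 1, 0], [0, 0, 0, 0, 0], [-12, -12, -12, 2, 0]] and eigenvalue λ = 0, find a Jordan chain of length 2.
v_1 = [[0, 1, -1, 1, -5]]^T, v_2 = [[0, -1, 1, 0, 2]]^T

We seek v_1 ∈ ker(A^2) \ ker(A), then set v_{i+1} = A v_i.

One such chain is v_1 = [[0, 1, -1, 1, -5]]^T, v_2 = [[0, -1, 1, 0, 2]]^T. Check: A v_2 = [[0, 0, 0, 0, 0]]^T = 0.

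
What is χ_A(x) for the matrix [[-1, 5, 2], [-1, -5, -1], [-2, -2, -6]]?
xI - A = [[x + 1, -5, -2], [1, x + 5, 1], [2, 2, x + 6]].

Expanding det(xI - A) along the first row:
det(xI - A) = + (x + 1)·det([[x + 5, 1], [2, x + 6]]) - (-5)·det([[1, 1], [2, x + 6]]) + (-2)·det([[1, x + 5], [2, 2]]).

Evaluating gives χ_A(x) = x^3 + 12x^2 + 48x + 64 = (x + 4)^3.

χ_A(x) = (x + 4)^3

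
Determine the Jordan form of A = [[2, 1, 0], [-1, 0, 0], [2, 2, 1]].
J = [[1, 1, 0], [0, 1, 0], [0, 0, 1]]

The characteristic polynomial is det(xI - A) = (x - 1)^3, so the eigenvalues are 1 (algebraic multiplicity 3).

For λ = 1: rank(A - I) = 1, rank((A - I)^2) = 0. The eigenspace has dimension 3 - 1 = 2, so there are 2 Jordan blocks; the rank sequence gives block sizes [2, 1].

Assembling the blocks gives the Jordan form J above.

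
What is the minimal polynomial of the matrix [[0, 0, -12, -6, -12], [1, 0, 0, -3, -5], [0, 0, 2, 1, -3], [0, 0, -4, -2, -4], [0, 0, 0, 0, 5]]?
The characteristic polynomial factors as x^4(x - 5). The minimal polynomial is ∏(x - λ)^{k_λ} where k_λ is the size of the largest Jordan block at λ.

For λ = 0: rank(A) = 3, and the largest Jordan block has size 2 (the smallest k with rank(A^k) = rank(A^(k+1))).
For λ = 5: rank(A - 5I) = 4, and the largest Jordan block has size 1 (the smallest k with rank((A - 5I)^k) = rank((A - 5I)^(k+1))).

So m_A(x) = x^2(x - 5).

m_A(x) = x^2(x - 5)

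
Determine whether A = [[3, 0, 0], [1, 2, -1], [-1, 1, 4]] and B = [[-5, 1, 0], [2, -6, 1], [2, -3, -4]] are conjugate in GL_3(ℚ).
trace(A) = 9 but trace(B) = -15. The trace is a similarity invariant, so A and B are not similar.

No.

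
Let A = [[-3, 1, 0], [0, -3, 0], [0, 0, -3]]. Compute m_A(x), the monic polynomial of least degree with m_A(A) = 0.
m_A(x) = (x + 3)^2

The characteristic polynomial factors as (x + 3)^3. The minimal polynomial is ∏(x - λ)^{k_λ} where k_λ is the size of the largest Jordan block at λ.

For λ = -3: rank(A + 3I) = 1, and the largest Jordan block has size 2 (the smallest k with rank((A + 3I)^k) = rank((A + 3I)^(k+1))).

So m_A(x) = (x + 3)^2.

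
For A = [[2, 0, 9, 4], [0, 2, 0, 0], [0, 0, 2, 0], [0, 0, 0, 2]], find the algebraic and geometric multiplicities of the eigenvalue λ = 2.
algebraic multiplicity 4, geometric multiplicity 3

The characteristic polynomial is (x - 2)^4, so the factor x - 2 appears with exponent 4: the algebraic multiplicity is 4.

rank(A - 2I) = 1, so the eigenspace has dimension 4 - 1 = 3: the geometric multiplicity is 3.

Since 3 < 4, A is not diagonalizable.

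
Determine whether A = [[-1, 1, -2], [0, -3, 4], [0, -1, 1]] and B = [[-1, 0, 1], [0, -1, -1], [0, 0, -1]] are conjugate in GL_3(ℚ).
Two matrices over a field are similar if and only if they have the same invariant factors.

Both A and B have characteristic polynomial (x + 1)^3 and minimal polynomial (x + 1)^2. Computing further, both have invariant factors x + 1, (x + 1)^2. Hence A and B are similar.

Yes.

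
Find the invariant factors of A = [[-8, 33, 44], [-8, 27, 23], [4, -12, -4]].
The Jordan structure of A has elementary divisors (x - 3), (x - 6)^2. Arranging the block sizes at each eigenvalue in decreasing order and taking row products gives the invariant factors.

Invariant factors (smallest first, each dividing the next): (x - 6)^2(x - 3).

Check: the last factor (x - 6)^2(x - 3) is the minimal polynomial, and the product (x - 6)^2(x - 3) is the characteristic polynomial.

(x - 6)^2(x - 3)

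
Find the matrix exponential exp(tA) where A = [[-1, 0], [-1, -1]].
A has Jordan form J = [[-1, 1], [0, -1]] with A = PJP^{-1}, so e^{tA} = P e^{tJ} P^{-1}.

For a Jordan block J_k(λ), e^{tJ_k(λ)} = e^{λt} · (I + tN + t^2 N^2/2! + ... + t^{k-1} N^{k-1}/(k-1)!) where N is the nilpotent superdiagonal part.

Assembling the blocks and conjugating back gives the entries of e^{tA} as shown above.

e^{tA} = [[e^{-t}, 0], [-t*e^{-t}, e^{-t}]]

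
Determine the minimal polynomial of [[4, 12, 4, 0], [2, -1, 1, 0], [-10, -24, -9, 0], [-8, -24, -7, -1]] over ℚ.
The characteristic polynomial factors as (x + 1)^3(x + 4). The minimal polynomial is ∏(x - λ)^{k_λ} where k_λ is the size of the largest Jordan block at λ.

For λ = -4: rank(A + 4I) = 3, and the largest Jordan block has size 1 (the smallest k with rank((A + 4I)^k) = rank((A + 4I)^(k+1))).
For λ = -1: rank(A + I) = 2, and the largest Jordan block has size 2 (the smallest k with rank((A + I)^k) = rank((A + I)^(k+1))).

So m_A(x) = (x + 1)^2(x + 4).

m_A(x) = (x + 1)^2(x + 4)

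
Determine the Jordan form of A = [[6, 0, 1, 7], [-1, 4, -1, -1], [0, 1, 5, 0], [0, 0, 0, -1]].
The characteristic polynomial is det(xI - A) = (x - 5)^3(x + 1), so the eigenvalues are -1 (algebraic multiplicity 1), 5 (algebraic multiplicity 3).

For λ = -1: algebraic multiplicity 1 gives one 1×1 block.

For λ = 5: rank(A - 5I) = 3, rank((A - 5I)^2) = 2, rank((A - 5I)^3) = 1. The eigenspace has dimension 4 - 3 = 1, so there is 1 Jordan block; the rank sequence gives block sizes [3].

Assembling the blocks gives the Jordan form J above.

J = [[-1, 0, 0, 0], [0, 5, 1, 0], [0, 0, 5, 1], [0, 0, 0, 5]]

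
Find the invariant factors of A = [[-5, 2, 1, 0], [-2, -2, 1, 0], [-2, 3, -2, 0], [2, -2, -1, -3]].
The Jordan structure of A has elementary divisors (x + 3)^3, (x + 3). Arranging the block sizes at each eigenvalue in decreasing order and taking row products gives the invariant factors.

Invariant factors (smallest first, each dividing the next): x + 3, (x + 3)^3.

Check: the last factor (x + 3)^3 is the minimal polynomial, and the product (x + 3)^4 is the characteristic polynomial.

x + 3, (x + 3)^3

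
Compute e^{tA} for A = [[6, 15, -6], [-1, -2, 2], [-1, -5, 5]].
A has Jordan form J = [[3, 1, 0], [0, 3, 0], [0, 0, 3]] with A = PJP^{-1}, so e^{tA} = P e^{tJ} P^{-1}.

For a Jordan block J_k(λ), e^{tJ_k(λ)} = e^{λt} · (I + tN + t^2 N^2/2! + ... + t^{k-1} N^{k-1}/(k-1)!) where N is the nilpotent superdiagonal part.

Assembling the blocks and conjugating back gives the entries of e^{tA} as shown above.

e^{tA} = [[(3*t + 1)*e^{3*t}, 15*t*e^{3*t}, -6*t*e^{3*t}], [-t*e^{3*t}, (1 - 5*t)*e^{3*t}, 2*t*e^{3*t}], [-t*e^{3*t}, -5*t*e^{3*t}, (2*t + 1)*e^{3*t}]]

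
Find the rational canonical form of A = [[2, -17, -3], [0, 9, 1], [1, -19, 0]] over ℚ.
The invariant factors of A (the non-unit diagonal entries of the Smith normal form of xI - A over ℚ[x]) are (x - 4)^2(x - 3), each dividing the next. The characteristic polynomial is their product, (x - 4)^2(x - 3).

The rational canonical form is the block-diagonal matrix of companion matrices C(f_i):
R = [[0, 0, 48], [1, 0, -40], [0, 1, 11]].

R = [[0, 0, 48], [1, 0, -40], [0, 1, 11]]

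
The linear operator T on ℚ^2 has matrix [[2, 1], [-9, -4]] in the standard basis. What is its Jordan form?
J = [[-1, 1], [0, -1]]

The characteristic polynomial is det(xI - A) = (x + 1)^2, so the eigenvalues are -1 (algebraic multiplicity 2).

For λ = -1: rank(A + I) = 1, rank((A + I)^2) = 0. The eigenspace has dimension 2 - 1 = 1, so there is 1 Jordan block; the rank sequence gives block sizes [2].

Assembling the blocks gives the Jordan form J above.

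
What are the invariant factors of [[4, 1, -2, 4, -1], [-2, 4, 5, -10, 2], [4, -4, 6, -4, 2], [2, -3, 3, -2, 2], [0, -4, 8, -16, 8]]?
(x - 4)^2, (x - 4)^3

The Jordan structure of A has elementary divisors (x - 4)^3, (x - 4)^2. Arranging the block sizes at each eigenvalue in decreasing order and taking row products gives the invariant factors.

Invariant factors (smallest first, each dividing the next): (x - 4)^2, (x - 4)^3.

Check: the last factor (x - 4)^3 is the minimal polynomial, and the product (x - 4)^5 is the characteristic polynomial.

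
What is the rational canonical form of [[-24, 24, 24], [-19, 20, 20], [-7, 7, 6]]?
R = [[0, 0, 24], [1, 0, 20], [0, 1, 2]]

The invariant factors of A (the non-unit diagonal entries of the Smith normal form of xI - A over ℚ[x]) are (x - 6)(x + 2)^2, each dividing the next. The characteristic polynomial is their product, (x - 6)(x + 2)^2.

The rational canonical form is the block-diagonal matrix of companion matrices C(f_i):
R = [[0, 0, 24], [1, 0, 20], [0, 1, 2]].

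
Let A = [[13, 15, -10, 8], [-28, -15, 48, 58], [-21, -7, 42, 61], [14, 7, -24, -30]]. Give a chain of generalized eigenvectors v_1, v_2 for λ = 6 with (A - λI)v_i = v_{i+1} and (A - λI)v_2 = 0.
v_1 = [[0, 2, 2, -1]]^T, v_2 = [[2, -4, -3, 2]]^T

We seek v_1 ∈ ker((A - 6I)^2) \ ker(A - 6I), then set v_{i+1} = (A - 6I) v_i.

One such chain is v_1 = [[0, 2, 2, -1]]^T, v_2 = [[2, -4, -3, 2]]^T. Check: (A - 6I) v_2 = [[0, 0, 0, 0]]^T = 0.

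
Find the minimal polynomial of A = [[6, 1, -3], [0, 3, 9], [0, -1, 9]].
m_A(x) = (x - 6)^2

The characteristic polynomial factors as (x - 6)^3. The minimal polynomial is ∏(x - λ)^{k_λ} where k_λ is the size of the largest Jordan block at λ.

For λ = 6: rank(A - 6I) = 1, and the largest Jordan block has size 2 (the smallest k with rank((A - 6I)^k) = rank((A - 6I)^(k+1))).

So m_A(x) = (x - 6)^2.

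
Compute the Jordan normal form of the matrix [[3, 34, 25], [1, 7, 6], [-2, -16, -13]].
J = [[-1, 1, 0], [0, -1, 1], [0, 0, -1]]

The characteristic polynomial is det(xI - A) = (x + 1)^3, so the eigenvalues are -1 (algebraic multiplicity 3).

For λ = -1: rank(A + I) = 2, rank((A + I)^2) = 1, rank((A + I)^3) = 0. The eigenspace has dimension 3 - 2 = 1, so there is 1 Jordan block; the rank sequence gives block sizes [3].

Assembling the blocks gives the Jordan form J above.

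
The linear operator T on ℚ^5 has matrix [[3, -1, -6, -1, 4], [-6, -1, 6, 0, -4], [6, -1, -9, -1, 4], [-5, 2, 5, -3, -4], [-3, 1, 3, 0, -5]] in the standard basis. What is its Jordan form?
The characteristic polynomial is det(xI - A) = (x + 3)^5, so the eigenvalues are -3 (algebraic multiplicity 5).

For λ = -3: rank(A + 3I) = 3, rank((A + 3I)^2) = 1, rank((A + 3I)^3) = 0. The eigenspace has dimension 5 - 3 = 2, so there are 2 Jordan blocks; the rank sequence gives block sizes [3, 2].

Assembling the blocks gives the Jordan form J above.

J = [[-3, 1, 0, 0, 0], [0, -3, 1, 0, 0], [0, 0, -3, 0, 0], [0, 0, 0, -3, 1], [0, 0, 0, 0, -3]]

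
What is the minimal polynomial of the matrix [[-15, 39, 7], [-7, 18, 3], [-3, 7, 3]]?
The characteristic polynomial factors as (x - 2)^3. The minimal polynomial is ∏(x - λ)^{k_λ} where k_λ is the size of the largest Jordan block at λ.

For λ = 2: rank(A - 2I) = 2, and the largest Jordan block has size 3 (the smallest k with rank((A - 2I)^k) = rank((A - 2I)^(k+1))).

So m_A(x) = (x - 2)^3.

m_A(x) = (x - 2)^3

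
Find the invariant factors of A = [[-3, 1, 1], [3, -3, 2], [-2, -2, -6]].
The Jordan structure of A has elementary divisors (x + 4)^3. Arranging the block sizes at each eigenvalue in decreasing order and taking row products gives the invariant factors.

Invariant factors (smallest first, each dividing the next): (x + 4)^3.

Check: the last factor (x + 4)^3 is the minimal polynomial, and the product (x + 4)^3 is the characteristic polynomial.

(x + 4)^3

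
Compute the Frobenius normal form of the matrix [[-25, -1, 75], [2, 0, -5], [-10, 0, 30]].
R = [[0, 0, 10], [1, 0, -2], [0, 1, 5]]

The invariant factors of A (the non-unit diagonal entries of the Smith normal form of xI - A over ℚ[x]) are (x - 5)(x^2 + 2), each dividing the next. The characteristic polynomial is their product, (x - 5)(x^2 + 2).

The rational canonical form is the block-diagonal matrix of companion matrices C(f_i):
R = [[0, 0, 10], [1, 0, -2], [0, 1, 5]].

Note the characteristic polynomial does not split into linear factors over ℚ, so A has no Jordan form over ℚ; the rational canonical form exists over any field.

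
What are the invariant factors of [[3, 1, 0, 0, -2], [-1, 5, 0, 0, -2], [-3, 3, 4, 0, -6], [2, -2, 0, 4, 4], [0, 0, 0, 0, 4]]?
x - 4, x - 4, x - 4, (x - 4)^2

The Jordan structure of A has elementary divisors (x - 4)^2, (x - 4), (x - 4), (x - 4). Arranging the block sizes at each eigenvalue in decreasing order and taking row products gives the invariant factors.

Invariant factors (smallest first, each dividing the next): x - 4, x - 4, x - 4, (x - 4)^2.

Check: the last factor (x - 4)^2 is the minimal polynomial, and the product (x - 4)^5 is the characteristic polynomial.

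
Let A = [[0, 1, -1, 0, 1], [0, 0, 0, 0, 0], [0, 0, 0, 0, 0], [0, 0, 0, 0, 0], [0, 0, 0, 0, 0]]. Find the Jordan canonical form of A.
J = [[0, 1, 0, 0, 0], [0, 0, 0, 0, 0], [0, 0, 0, 0, 0], [0, 0, 0, 0, 0], [0, 0, 0, 0, 0]]

The characteristic polynomial is det(xI - A) = x^5, so the eigenvalues are 0 (algebraic multiplicity 5).

For λ = 0: rank(A) = 1, rank(A^2) = 0. The eigenspace has dimension 5 - 1 = 4, so there are 4 Jordan blocks; the rank sequence gives block sizes [2, 1, 1, 1].

Assembling the blocks gives the Jordan form J above.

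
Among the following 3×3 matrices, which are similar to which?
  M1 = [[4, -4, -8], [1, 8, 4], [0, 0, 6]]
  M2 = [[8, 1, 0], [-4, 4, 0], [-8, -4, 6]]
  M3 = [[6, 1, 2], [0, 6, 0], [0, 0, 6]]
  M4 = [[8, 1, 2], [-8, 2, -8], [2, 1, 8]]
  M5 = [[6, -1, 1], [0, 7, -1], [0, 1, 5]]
1 class: {M1, M2, M3, M4, M5}

Characteristic polynomials: χ_{M1} = (x - 6)^3, χ_{M2} = (x - 6)^3, χ_{M3} = (x - 6)^3, χ_{M4} = (x - 6)^3, χ_{M5} = (x - 6)^3.

{M1, M2, M3, M4, M5}: invariant factors x - 6, (x - 6)^2.

Matrices are similar if and only if their invariant-factor lists agree; the partition into similarity classes is {M1, M2, M3, M4, M5}.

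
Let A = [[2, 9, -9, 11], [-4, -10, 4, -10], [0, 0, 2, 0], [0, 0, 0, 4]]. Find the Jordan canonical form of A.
J = [[-4, 1, 0, 0], [0, -4, 0, 0], [0, 0, 2, 0], [0, 0, 0, 4]]

The characteristic polynomial is det(xI - A) = (x - 4)(x - 2)(x + 4)^2, so the eigenvalues are -4 (algebraic multiplicity 2), 2 (algebraic multiplicity 1), 4 (algebraic multiplicity 1).

For λ = -4: rank(A + 4I) = 3, rank((A + 4I)^2) = 2. The eigenspace has dimension 4 - 3 = 1, so there is 1 Jordan block; the rank sequence gives block sizes [2].

For λ = 2: algebraic multiplicity 1 gives one 1×1 block.

For λ = 4: algebraic multiplicity 1 gives one 1×1 block.

Assembling the blocks gives the Jordan form J above.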